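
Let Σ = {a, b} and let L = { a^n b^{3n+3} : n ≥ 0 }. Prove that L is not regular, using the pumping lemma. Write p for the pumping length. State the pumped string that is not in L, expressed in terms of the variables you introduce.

a^{p+k} b^{3p+3}

Assume L is regular. Let p be the pumping length given by the pumping lemma.
Choose w = a^p b^{3p+3}, which is in L with |w| = 4p+3 ≥ p.
The pumping lemma gives a decomposition w = xyz where |xy| ≤ p and |y| > 0.
Because |xy| ≤ p and w begins with p copies of a, we have y = a^k with 1 ≤ k ≤ p.
Pump with i = 2: xy^2z = a^{p+k} b^{3p+3}. For this to lie in L we would need 3p+3 = 3(p+k)+3, which forces k = 0. But k ≥ 1, so xy^2z ∉ L.
This is a contradiction; hence L is not regular.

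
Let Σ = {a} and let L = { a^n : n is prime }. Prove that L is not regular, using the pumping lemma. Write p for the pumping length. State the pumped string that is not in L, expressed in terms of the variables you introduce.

Assume L is regular. Let p be the pumping length given by the pumping lemma.
Let q be a prime with q ≥ p+2 (infinitely many primes exist), and take w = a^q ∈ L with |w| = q ≥ p.
The pumping lemma gives a decomposition w = xyz where |xy| ≤ p and y is nonempty.
Then y = a^k for some k with 1 ≤ k ≤ p.
Since 1 ≤ k ≤ p, |xz| = q-k. Pump with i = q+1: |xy^{q+1}z| = (q-k)+(q+1)k = q+qk = q(1+k), which is composite (both factors ≥ 2). So xy^{q+1}z = a^{q(1+k)} ∉ L.
Contradiction. Therefore L is not regular.

a^{q(1+k)}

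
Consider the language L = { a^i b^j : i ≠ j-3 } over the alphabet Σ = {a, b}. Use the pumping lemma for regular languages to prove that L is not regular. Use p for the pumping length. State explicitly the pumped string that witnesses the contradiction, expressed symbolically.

a^{p+p!} b^{p+p!+3}

Suppose for contradiction that L is regular, and let p be the pumping length.
Choose w = a^p b^{p+p!+3}. Since p ≠ (p+p!+3)-3 = p+p!, w ∈ L; and |w| ≥ p.
Write w = xyz as guaranteed by the lemma, with |xy| ≤ p and y is nonempty.
The first p characters of w are a's, so xy (and hence y) consists only of a's. Write y = a^k, 1 ≤ k ≤ p.
Since 1 ≤ k ≤ p, k divides p!; set t = 1 + p!/k. Then xy^t z has p + (p!/k)·k = p + p! copies of a. Now the a-count is p+p! and (b-count)-3 = (p+p!+3)-3 = p+p!, so i ≠ j-3 fails. So xy^t z = a^{p+p!} b^{p+p!+3} ∉ L.
This contradicts the pumping lemma, so L is not regular.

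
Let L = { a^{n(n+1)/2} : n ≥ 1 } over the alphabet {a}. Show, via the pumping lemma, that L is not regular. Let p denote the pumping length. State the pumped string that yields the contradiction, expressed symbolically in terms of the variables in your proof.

a^{p(p+1)/2+k}

Toward a contradiction, assume L is regular with pumping length p.
Take w = a^{p(p+1)/2} ∈ L with |w| = p(p+1)/2 ≥ p.
The pumping lemma gives a decomposition w = xyz where |xy| ≤ p and |y| > 0.
Then y = a^k for some k with 1 ≤ k ≤ p.
Pump with i = 2: xy^2z = a^{p(p+1)/2+k}. Since 1 ≤ k ≤ p, p(p+1)/2 < p(p+1)/2+k ≤ p(p+1)/2+p < (p+1)(p+2)/2, so p(p+1)/2+k is strictly between consecutive triangular numbers. So xy^2z ∉ L.
This is a contradiction; hence L is not regular.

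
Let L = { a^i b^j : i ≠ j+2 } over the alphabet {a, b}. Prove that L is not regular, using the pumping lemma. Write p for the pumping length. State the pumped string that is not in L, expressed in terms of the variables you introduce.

Assume L is regular. Let p be the pumping length given by the pumping lemma.
Choose w = a^p b^{p+p!-2}. Since p ≠ (p+p!-2)+2 = p+p!, w ∈ L; and |w| ≥ p.
Write w = xyz as guaranteed by the lemma, with |xy| ≤ p and |y| > 0.
Since the first p symbols of w are all a's and |xy| ≤ p, y lies entirely in the leading a-block: y = a^k for some k with 1 ≤ k ≤ p.
Since 1 ≤ k ≤ p, k divides p!; set t = 1 + p!/k. Then xy^t z has p + (p!/k)·k = p + p! copies of a. Now the a-count is p+p! and (b-count)+2 = (p+p!-2)+2 = p+p!, so i ≠ j+2 fails. So xy^t z = a^{p+p!} b^{p+p!-2} ∉ L.
This is a contradiction; hence L is not regular.

a^{p+p!} b^{p+p!-2}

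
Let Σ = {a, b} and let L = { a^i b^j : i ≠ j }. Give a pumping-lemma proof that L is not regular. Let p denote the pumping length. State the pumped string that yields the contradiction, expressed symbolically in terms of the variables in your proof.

Toward a contradiction, assume L is regular with pumping length p.
Choose w = a^p b^{p+p!}. Since p ≠ p+p!, w ∈ L; and |w| ≥ p.
By the pumping lemma, w = xyz with |xy| ≤ p and |y| ≥ 1.
Since the first p symbols of w are all a's and |xy| ≤ p, y lies entirely in the leading a-block: y = a^k for some k with 1 ≤ k ≤ p.
Since 1 ≤ k ≤ p, k divides p!; set t = 1 + p!/k. Then xy^t z has p + (p!/k)·k = p + p! copies of a. Now the a-count equals the b-count, so i ≠ j fails. So xy^t z = a^{p+p!} b^{p+p!} ∉ L.
This contradicts the pumping lemma, so L is not regular.

a^{p+p!} b^{p+p!}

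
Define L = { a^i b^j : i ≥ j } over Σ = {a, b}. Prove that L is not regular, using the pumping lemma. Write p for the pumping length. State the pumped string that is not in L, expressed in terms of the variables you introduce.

a^{p-k} b^p

Toward a contradiction, assume L is regular with pumping length p.
Choose w = a^p b^p ∈ L, with |w| = 2p ≥ p.
The pumping lemma gives a decomposition w = xyz where |xy| ≤ p and y is nonempty.
Because |xy| ≤ p and w begins with p copies of a, we have y = a^k with 1 ≤ k ≤ p.
Consider xy^0z = xz = a^{p-k} b^p. Since k ≥ 1, the a-count p-k is less than p, so i ≥ j fails; thus xz ∉ L.
This is a contradiction; hence L is not regular.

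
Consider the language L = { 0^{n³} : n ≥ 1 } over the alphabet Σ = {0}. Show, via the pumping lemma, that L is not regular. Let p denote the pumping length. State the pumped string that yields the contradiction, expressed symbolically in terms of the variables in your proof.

0^{p³+k}

Assume L is regular. Let p be the pumping length given by the pumping lemma.
Take w = 0^{p³} ∈ L with |w| = p³ ≥ p.
Write w = xyz as guaranteed by the lemma, with |xy| ≤ p and |y| ≥ 1.
Then y = 0^k for some k with 1 ≤ k ≤ p.
Pump with i = 2: xy^2z = 0^{p³+k}. Since 1 ≤ k ≤ p, p³ < p³+k ≤ p³+p < p³+3p²+3p+1 = (p+1)³, so p³+k is not a perfect cube. So xy^2z ∉ L.
Contradiction. Therefore L is not regular.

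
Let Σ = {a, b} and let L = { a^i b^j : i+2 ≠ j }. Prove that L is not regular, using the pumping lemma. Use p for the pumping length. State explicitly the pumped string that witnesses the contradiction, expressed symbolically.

a^{p+p!} b^{p+p!+2}

Suppose for contradiction that L is regular, and let p be the pumping length.
Choose w = a^p b^{p+p!+2}. Since p ≠ (p+p!+2)-2 = p+p!, w ∈ L; and |w| ≥ p.
The pumping lemma gives a decomposition w = xyz where |xy| ≤ p and |y| ≥ 1.
Because |xy| ≤ p and w begins with p copies of a, we have y = a^k with 1 ≤ k ≤ p.
Since 1 ≤ k ≤ p, k divides p!; set t = 1 + p!/k. Then xy^t z has p + (p!/k)·k = p + p! copies of a. Now the a-count is p+p! and (b-count)-2 = (p+p!+2)-2 = p+p!, so i+2 ≠ j fails. So xy^t z = a^{p+p!} b^{p+p!+2} ∉ L.
This is a contradiction; hence L is not regular.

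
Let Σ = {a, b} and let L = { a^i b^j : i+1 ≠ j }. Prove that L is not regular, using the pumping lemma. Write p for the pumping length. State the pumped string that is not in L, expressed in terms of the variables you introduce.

a^{p+p!} b^{p+p!+1}

Toward a contradiction, assume L is regular with pumping length p.
Choose w = a^p b^{p+p!+1}. Since p ≠ (p+p!+1)-1 = p+p!, w ∈ L; and |w| ≥ p.
Write w = xyz as guaranteed by the lemma, with |xy| ≤ p and y is nonempty.
Since the first p symbols of w are all a's and |xy| ≤ p, y lies entirely in the leading a-block: y = a^k for some k with 1 ≤ k ≤ p.
Since 1 ≤ k ≤ p, k divides p!; set t = 1 + p!/k. Then xy^t z has p + (p!/k)·k = p + p! copies of a. Now the a-count is p+p! and (b-count)-1 = (p+p!+1)-1 = p+p!, so i+1 ≠ j fails. So xy^t z = a^{p+p!} b^{p+p!+1} ∉ L.
This contradicts the pumping lemma, so L is not regular.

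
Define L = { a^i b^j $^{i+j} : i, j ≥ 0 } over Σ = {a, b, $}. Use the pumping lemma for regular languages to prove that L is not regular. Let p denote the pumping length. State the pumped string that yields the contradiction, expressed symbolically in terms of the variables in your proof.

a^{p+k} b^p $^{2p}

Toward a contradiction, assume L is regular with pumping length p.
Take w = a^p b^p $^{2p} ∈ L (with i=j=p, i+j=2p), |w| = 4p ≥ p.
By the pumping lemma, w = xyz with |xy| ≤ p and |y| ≥ 1.
Since the first p symbols of w are all a's and |xy| ≤ p, y lies entirely in the leading a-block: y = a^k for some k with 1 ≤ k ≤ p.
Consider xy^2z = a^{p+k} b^p $^{2p}. Now the a- and b-counts sum to 2p+k, but the $-count is 2p ≠ 2p+k. So xy^2z ∉ L.
This contradicts the pumping lemma, so L is not regular.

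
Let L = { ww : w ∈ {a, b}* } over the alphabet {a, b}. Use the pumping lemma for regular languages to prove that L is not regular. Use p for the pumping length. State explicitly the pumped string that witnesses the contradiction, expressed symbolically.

Assume L is regular; let p be its pumping constant.
Take w = a^p b^p a^p b^p = uu where u = a^pb^p; then w ∈ L and |w| = 4p ≥ p.
By the pumping lemma, w = xyz with |xy| ≤ p and y is nonempty.
The first p characters of w are a's, so xy (and hence y) consists only of a's. Write y = a^k, 1 ≤ k ≤ p.
Pump with i = 2: xy^2z = a^{p+k} b^p a^p b^p, of length 4p+k. Suppose this equals vv. The string starts with a and ends with b, so v does too; thus the boundary between the two copies of v is a b→a transition. There is exactly one such transition, at position 2p+k, so |v| = 2p+k and |vv| = 4p+2k ≠ 4p+k since k ≥ 1. So xy^2z ∉ L.
Contradiction. Therefore L is not regular.

a^{p+k} b^p a^p b^p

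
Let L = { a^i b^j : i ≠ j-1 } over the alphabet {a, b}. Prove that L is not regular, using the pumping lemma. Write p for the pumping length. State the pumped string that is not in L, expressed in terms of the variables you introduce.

Toward a contradiction, assume L is regular with pumping length p.
Choose w = a^p b^{p+p!+1}. Since p ≠ (p+p!+1)-1 = p+p!, w ∈ L; and |w| ≥ p.
By the pumping lemma, w = xyz with |xy| ≤ p and y is nonempty.
Since the first p symbols of w are all a's and |xy| ≤ p, y lies entirely in the leading a-block: y = a^k for some k with 1 ≤ k ≤ p.
Since 1 ≤ k ≤ p, k divides p!; set t = 1 + p!/k. Then xy^t z has p + (p!/k)·k = p + p! copies of a. Now the a-count is p+p! and (b-count)-1 = (p+p!+1)-1 = p+p!, so i ≠ j-1 fails. So xy^t z = a^{p+p!} b^{p+p!+1} ∉ L.
This contradicts the pumping lemma, so L is not regular.

a^{p+p!} b^{p+p!+1}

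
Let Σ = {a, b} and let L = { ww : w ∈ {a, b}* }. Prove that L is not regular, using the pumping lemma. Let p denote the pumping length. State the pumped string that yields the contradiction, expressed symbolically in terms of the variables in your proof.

Assume L is regular. Let p be the pumping length given by the pumping lemma.
Take w = a^p b^p a^p b^p = uu where u = a^pb^p; then w ∈ L and |w| = 4p ≥ p.
By the pumping lemma, w = xyz with |xy| ≤ p and |y| > 0.
Because |xy| ≤ p and w begins with p copies of a, we have y = a^k with 1 ≤ k ≤ p.
Pump with i = 2: xy^2z = a^{p+k} b^p a^p b^p, of length 4p+k. Suppose this equals vv. The string starts with a and ends with b, so v does too; thus the boundary between the two copies of v is a b→a transition. There is exactly one such transition, at position 2p+k, so |v| = 2p+k and |vv| = 4p+2k ≠ 4p+k since k ≥ 1. So xy^2z ∉ L.
This is a contradiction; hence L is not regular.

a^{p+k} b^p a^p b^p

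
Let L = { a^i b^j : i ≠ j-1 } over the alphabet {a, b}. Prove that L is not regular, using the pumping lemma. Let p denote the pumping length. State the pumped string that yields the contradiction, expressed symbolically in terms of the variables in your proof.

a^{p+p!} b^{p+p!+1}

Assume L is regular. Let p be the pumping length given by the pumping lemma.
Choose w = a^p b^{p+p!+1}. Since p ≠ (p+p!+1)-1 = p+p!, w ∈ L; and |w| ≥ p.
The pumping lemma gives a decomposition w = xyz where |xy| ≤ p and |y| ≥ 1.
The first p characters of w are a's, so xy (and hence y) consists only of a's. Write y = a^k, 1 ≤ k ≤ p.
Since 1 ≤ k ≤ p, k divides p!; set t = 1 + p!/k. Then xy^t z has p + (p!/k)·k = p + p! copies of a. Now the a-count is p+p! and (b-count)-1 = (p+p!+1)-1 = p+p!, so i ≠ j-1 fails. So xy^t z = a^{p+p!} b^{p+p!+1} ∉ L.
This contradicts the pumping lemma, so L is not regular.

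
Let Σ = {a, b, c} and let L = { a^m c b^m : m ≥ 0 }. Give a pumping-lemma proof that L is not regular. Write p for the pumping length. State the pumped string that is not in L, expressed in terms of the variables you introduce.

a^{p+k} c b^p

Assume L is regular; let p be its pumping constant.
Take w = a^p c b^p ∈ L with |w| = 2p+1 ≥ p.
The pumping lemma gives a decomposition w = xyz where |xy| ≤ p and |y| ≥ 1.
Since the first p symbols of w are all a's and |xy| ≤ p, y lies entirely in the leading a-block: y = a^k for some k with 1 ≤ k ≤ p.
Pump with i = 2: xy^2z = a^{p+k} c b^p, which would require p+k = p. But k ≥ 1, so xy^2z ∉ L.
This is a contradiction; hence L is not regular.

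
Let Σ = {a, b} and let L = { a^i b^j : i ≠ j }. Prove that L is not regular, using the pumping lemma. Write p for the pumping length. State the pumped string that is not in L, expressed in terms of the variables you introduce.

a^{p+p!} b^{p+p!}

Assume L is regular. Let p be the pumping length given by the pumping lemma.
Choose w = a^p b^{p+p!}. Since p ≠ p+p!, w ∈ L; and |w| ≥ p.
The pumping lemma gives a decomposition w = xyz where |xy| ≤ p and y is nonempty.
Because |xy| ≤ p and w begins with p copies of a, we have y = a^k with 1 ≤ k ≤ p.
Since 1 ≤ k ≤ p, k divides p!; set t = 1 + p!/k. Then xy^t z has p + (p!/k)·k = p + p! copies of a. Now the a-count equals the b-count, so i ≠ j fails. So xy^t z = a^{p+p!} b^{p+p!} ∉ L.
This is a contradiction; hence L is not regular.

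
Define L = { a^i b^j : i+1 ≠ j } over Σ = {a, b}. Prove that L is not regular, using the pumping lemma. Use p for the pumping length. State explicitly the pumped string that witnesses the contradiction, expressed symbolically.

Toward a contradiction, assume L is regular with pumping length p.
Choose w = a^p b^{p+p!+1}. Since p ≠ (p+p!+1)-1 = p+p!, w ∈ L; and |w| ≥ p.
The pumping lemma gives a decomposition w = xyz where |xy| ≤ p and |y| > 0.
The first p characters of w are a's, so xy (and hence y) consists only of a's. Write y = a^k, 1 ≤ k ≤ p.
Since 1 ≤ k ≤ p, k divides p!; set t = 1 + p!/k. Then xy^t z has p + (p!/k)·k = p + p! copies of a. Now the a-count is p+p! and (b-count)-1 = (p+p!+1)-1 = p+p!, so i+1 ≠ j fails. So xy^t z = a^{p+p!} b^{p+p!+1} ∉ L.
This is a contradiction; hence L is not regular.

a^{p+p!} b^{p+p!+1}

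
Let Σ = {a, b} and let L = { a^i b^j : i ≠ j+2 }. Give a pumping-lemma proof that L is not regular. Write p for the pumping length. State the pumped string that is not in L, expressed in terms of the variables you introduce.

a^{p+p!} b^{p+p!-2}

Suppose for contradiction that L is regular, and let p be the pumping length.
Choose w = a^p b^{p+p!-2}. Since p ≠ (p+p!-2)+2 = p+p!, w ∈ L; and |w| ≥ p.
The pumping lemma gives a decomposition w = xyz where |xy| ≤ p and y is nonempty.
Because |xy| ≤ p and w begins with p copies of a, we have y = a^k with 1 ≤ k ≤ p.
Since 1 ≤ k ≤ p, k divides p!; set t = 1 + p!/k. Then xy^t z has p + (p!/k)·k = p + p! copies of a. Now the a-count is p+p! and (b-count)+2 = (p+p!-2)+2 = p+p!, so i ≠ j+2 fails. So xy^t z = a^{p+p!} b^{p+p!-2} ∉ L.
This contradicts the pumping lemma, so L is not regular.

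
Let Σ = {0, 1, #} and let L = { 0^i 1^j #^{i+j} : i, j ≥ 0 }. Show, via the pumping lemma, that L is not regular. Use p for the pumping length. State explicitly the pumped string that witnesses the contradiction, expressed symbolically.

0^{p+k} 1^p #^{2p}

Assume L is regular; let p be its pumping constant.
Take w = 0^p 1^p #^{2p} ∈ L (with i=j=p, i+j=2p), |w| = 4p ≥ p.
By the pumping lemma, w = xyz with |xy| ≤ p and |y| > 0.
Since the first p symbols of w are all 0's and |xy| ≤ p, y lies entirely in the leading 0-block: y = 0^k for some k with 1 ≤ k ≤ p.
Consider xy^2z = 0^{p+k} 1^p #^{2p}. Now the 0- and 1-counts sum to 2p+k, but the #-count is 2p ≠ 2p+k. So xy^2z ∉ L.
This is a contradiction; hence L is not regular.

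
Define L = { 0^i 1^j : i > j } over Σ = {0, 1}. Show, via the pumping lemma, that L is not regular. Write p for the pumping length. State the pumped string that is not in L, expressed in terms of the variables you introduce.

0^{p+1-k} 1^p

Assume L is regular. Let p be the pumping length given by the pumping lemma.
Choose w = 0^{p+1} 1^p ∈ L, with |w| = 2p+1 ≥ p.
Write w = xyz as guaranteed by the lemma, with |xy| ≤ p and y is nonempty.
Because |xy| ≤ p and w begins with p copies of 0, we have y = 0^k with 1 ≤ k ≤ p.
Consider xy^0z = xz = 0^{p+1-k} 1^p. Since k ≥ 1, the 0-count p+1-k is at most p, so i > j fails; thus xz ∉ L.
This is a contradiction; hence L is not regular.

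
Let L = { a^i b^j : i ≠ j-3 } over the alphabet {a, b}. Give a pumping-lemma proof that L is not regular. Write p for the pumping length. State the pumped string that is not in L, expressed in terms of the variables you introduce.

Assume L is regular. Let p be the pumping length given by the pumping lemma.
Choose w = a^p b^{p+p!+3}. Since p ≠ (p+p!+3)-3 = p+p!, w ∈ L; and |w| ≥ p.
By the pumping lemma, w = xyz with |xy| ≤ p and |y| > 0.
Since the first p symbols of w are all a's and |xy| ≤ p, y lies entirely in the leading a-block: y = a^k for some k with 1 ≤ k ≤ p.
Since 1 ≤ k ≤ p, k divides p!; set t = 1 + p!/k. Then xy^t z has p + (p!/k)·k = p + p! copies of a. Now the a-count is p+p! and (b-count)-3 = (p+p!+3)-3 = p+p!, so i ≠ j-3 fails. So xy^t z = a^{p+p!} b^{p+p!+3} ∉ L.
This is a contradiction; hence L is not regular.

a^{p+p!} b^{p+p!+3}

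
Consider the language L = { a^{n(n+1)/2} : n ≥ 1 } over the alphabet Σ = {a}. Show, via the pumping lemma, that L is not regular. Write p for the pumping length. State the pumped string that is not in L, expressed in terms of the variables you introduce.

a^{p(p+1)/2+k}

Suppose for contradiction that L is regular, and let p be the pumping length.
Take w = a^{p(p+1)/2} ∈ L with |w| = p(p+1)/2 ≥ p.
By the pumping lemma, w = xyz with |xy| ≤ p and |y| ≥ 1.
Then y = a^k for some k with 1 ≤ k ≤ p.
Pump with i = 2: xy^2z = a^{p(p+1)/2+k}. Since 1 ≤ k ≤ p, p(p+1)/2 < p(p+1)/2+k ≤ p(p+1)/2+p < (p+1)(p+2)/2, so p(p+1)/2+k is strictly between consecutive triangular numbers. So xy^2z ∉ L.
This contradicts the pumping lemma, so L is not regular.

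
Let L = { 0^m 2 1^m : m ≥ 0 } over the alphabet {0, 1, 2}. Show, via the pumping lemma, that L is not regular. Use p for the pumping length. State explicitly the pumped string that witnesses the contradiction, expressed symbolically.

0^{p+k} 2 1^p

Assume L is regular; let p be its pumping constant.
Take w = 0^p 2 1^p ∈ L with |w| = 2p+1 ≥ p.
By the pumping lemma, w = xyz with |xy| ≤ p and |y| > 0.
Since the first p symbols of w are all 0's and |xy| ≤ p, y lies entirely in the leading 0-block: y = 0^k for some k with 1 ≤ k ≤ p.
Pump with i = 2: xy^2z = 0^{p+k} 2 1^p, which would require p+k = p. But k ≥ 1, so xy^2z ∉ L.
This contradicts the pumping lemma, so L is not regular.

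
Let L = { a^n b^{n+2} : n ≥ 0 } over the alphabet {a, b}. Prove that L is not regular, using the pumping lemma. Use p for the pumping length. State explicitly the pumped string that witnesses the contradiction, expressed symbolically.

a^{p+k} b^{p+2}

Toward a contradiction, assume L is regular with pumping length p.
Choose w = a^p b^{p+2}, which is in L with |w| = 2p+2 ≥ p.
Write w = xyz as guaranteed by the lemma, with |xy| ≤ p and |y| > 0.
Because |xy| ≤ p and w begins with p copies of a, we have y = a^k with 1 ≤ k ≤ p.
Pump with i = 2: xy^2z = a^{p+k} b^{p+2}. For this to lie in L we would need p+2 = (p+k)+2, which forces k = 0. But k ≥ 1, so xy^2z ∉ L.
Contradiction. Therefore L is not regular.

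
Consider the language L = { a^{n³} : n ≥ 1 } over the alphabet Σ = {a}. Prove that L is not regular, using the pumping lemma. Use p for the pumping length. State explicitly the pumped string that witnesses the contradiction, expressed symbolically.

a^{p³+k}

Toward a contradiction, assume L is regular with pumping length p.
Take w = a^{p³} ∈ L with |w| = p³ ≥ p.
By the pumping lemma, w = xyz with |xy| ≤ p and |y| ≥ 1.
Then y = a^k for some k with 1 ≤ k ≤ p.
Pump with i = 2: xy^2z = a^{p³+k}. Since 1 ≤ k ≤ p, p³ < p³+k ≤ p³+p < p³+3p²+3p+1 = (p+1)³, so p³+k is not a perfect cube. So xy^2z ∉ L.
This contradicts the pumping lemma, so L is not regular.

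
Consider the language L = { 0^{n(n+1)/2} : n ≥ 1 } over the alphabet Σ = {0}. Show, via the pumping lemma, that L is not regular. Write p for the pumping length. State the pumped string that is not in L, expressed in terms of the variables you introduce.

Toward a contradiction, assume L is regular with pumping length p.
Take w = 0^{p(p+1)/2} ∈ L with |w| = p(p+1)/2 ≥ p.
The pumping lemma gives a decomposition w = xyz where |xy| ≤ p and y is nonempty.
Then y = 0^k for some k with 1 ≤ k ≤ p.
Pump with i = 2: xy^2z = 0^{p(p+1)/2+k}. Since 1 ≤ k ≤ p, p(p+1)/2 < p(p+1)/2+k ≤ p(p+1)/2+p < (p+1)(p+2)/2, so p(p+1)/2+k is strictly between consecutive triangular numbers. So xy^2z ∉ L.
Contradiction. Therefore L is not regular.

0^{p(p+1)/2+k}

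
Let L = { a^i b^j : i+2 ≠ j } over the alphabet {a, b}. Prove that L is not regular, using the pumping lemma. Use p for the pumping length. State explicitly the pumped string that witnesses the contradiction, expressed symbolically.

Assume L is regular; let p be its pumping constant.
Choose w = a^p b^{p+p!+2}. Since p ≠ (p+p!+2)-2 = p+p!, w ∈ L; and |w| ≥ p.
Write w = xyz as guaranteed by the lemma, with |xy| ≤ p and |y| ≥ 1.
Since the first p symbols of w are all a's and |xy| ≤ p, y lies entirely in the leading a-block: y = a^k for some k with 1 ≤ k ≤ p.
Since 1 ≤ k ≤ p, k divides p!; set t = 1 + p!/k. Then xy^t z has p + (p!/k)·k = p + p! copies of a. Now the a-count is p+p! and (b-count)-2 = (p+p!+2)-2 = p+p!, so i+2 ≠ j fails. So xy^t z = a^{p+p!} b^{p+p!+2} ∉ L.
This contradicts the pumping lemma, so L is not regular.

a^{p+p!} b^{p+p!+2}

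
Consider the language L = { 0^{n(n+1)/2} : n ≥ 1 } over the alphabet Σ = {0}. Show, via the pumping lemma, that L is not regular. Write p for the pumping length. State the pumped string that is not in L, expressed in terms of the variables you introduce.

Assume L is regular; let p be its pumping constant.
Take w = 0^{p(p+1)/2} ∈ L with |w| = p(p+1)/2 ≥ p.
By the pumping lemma, w = xyz with |xy| ≤ p and |y| > 0.
Then y = 0^k for some k with 1 ≤ k ≤ p.
Pump with i = 2: xy^2z = 0^{p(p+1)/2+k}. Since 1 ≤ k ≤ p, p(p+1)/2 < p(p+1)/2+k ≤ p(p+1)/2+p < (p+1)(p+2)/2, so p(p+1)/2+k is strictly between consecutive triangular numbers. So xy^2z ∉ L.
This contradicts the pumping lemma, so L is not regular.

0^{p(p+1)/2+k}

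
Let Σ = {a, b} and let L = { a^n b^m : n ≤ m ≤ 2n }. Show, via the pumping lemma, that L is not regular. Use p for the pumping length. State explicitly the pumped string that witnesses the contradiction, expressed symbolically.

Assume L is regular; let p be its pumping constant.
Take w = a^p b^p ∈ L (since p ≤ p ≤ 2p), with |w| = 2p ≥ p.
Write w = xyz as guaranteed by the lemma, with |xy| ≤ p and y is nonempty.
The first p characters of w are a's, so xy (and hence y) consists only of a's. Write y = a^k, 1 ≤ k ≤ p.
Pump with i = 2: xy^2z = a^{p+k} b^p. Now n = p+k > p = m, so the condition n ≤ m fails. Thus xy^2z ∉ L.
Contradiction. Therefore L is not regular.

a^{p+k} b^p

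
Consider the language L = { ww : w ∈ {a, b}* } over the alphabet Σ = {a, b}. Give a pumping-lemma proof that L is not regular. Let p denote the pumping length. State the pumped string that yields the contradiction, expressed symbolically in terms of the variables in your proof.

Assume L is regular; let p be its pumping constant.
Take w = a^p b^p a^p b^p = uu where u = a^pb^p; then w ∈ L and |w| = 4p ≥ p.
The pumping lemma gives a decomposition w = xyz where |xy| ≤ p and |y| ≥ 1.
Because |xy| ≤ p and w begins with p copies of a, we have y = a^k with 1 ≤ k ≤ p.
Pump with i = 2: xy^2z = a^{p+k} b^p a^p b^p, of length 4p+k. Suppose this equals vv. The string starts with a and ends with b, so v does too; thus the boundary between the two copies of v is a b→a transition. There is exactly one such transition, at position 2p+k, so |v| = 2p+k and |vv| = 4p+2k ≠ 4p+k since k ≥ 1. So xy^2z ∉ L.
This contradicts the pumping lemma, so L is not regular.

a^{p+k} b^p a^p b^p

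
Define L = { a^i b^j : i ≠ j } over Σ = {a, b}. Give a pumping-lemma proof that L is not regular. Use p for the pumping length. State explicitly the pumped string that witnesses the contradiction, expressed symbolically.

a^{p+p!} b^{p+p!}

Assume L is regular. Let p be the pumping length given by the pumping lemma.
Choose w = a^p b^{p+p!}. Since p ≠ p+p!, w ∈ L; and |w| ≥ p.
The pumping lemma gives a decomposition w = xyz where |xy| ≤ p and y is nonempty.
Because |xy| ≤ p and w begins with p copies of a, we have y = a^k with 1 ≤ k ≤ p.
Since 1 ≤ k ≤ p, k divides p!; set t = 1 + p!/k. Then xy^t z has p + (p!/k)·k = p + p! copies of a. Now the a-count equals the b-count, so i ≠ j fails. So xy^t z = a^{p+p!} b^{p+p!} ∉ L.
This is a contradiction; hence L is not regular.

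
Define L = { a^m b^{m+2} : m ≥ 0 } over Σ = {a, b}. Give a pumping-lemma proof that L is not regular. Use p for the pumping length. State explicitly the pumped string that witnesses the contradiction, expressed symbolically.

Assume L is regular; let p be its pumping constant.
Take w = a^p b^{p+2}. Then w ∈ L and |w| = 2p+2 ≥ p.
By the pumping lemma, w = xyz with |xy| ≤ p and |y| ≥ 1.
Since the first p symbols of w are all a's and |xy| ≤ p, y lies entirely in the leading a-block: y = a^k for some k with 1 ≤ k ≤ p.
Pump with i = 2: xy^2z = a^{p+k} b^{p+2}. For this to lie in L we would need p+2 = (p+k)+2, which forces k = 0. But k ≥ 1, so xy^2z ∉ L.
This is a contradiction; hence L is not regular.

a^{p+k} b^{p+2}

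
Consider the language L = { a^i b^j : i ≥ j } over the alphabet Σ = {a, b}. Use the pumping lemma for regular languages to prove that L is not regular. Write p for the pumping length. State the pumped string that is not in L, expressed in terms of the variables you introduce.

a^{p-k} b^p

Assume L is regular. Let p be the pumping length given by the pumping lemma.
Choose w = a^p b^p ∈ L, with |w| = 2p ≥ p.
Write w = xyz as guaranteed by the lemma, with |xy| ≤ p and |y| > 0.
The first p characters of w are a's, so xy (and hence y) consists only of a's. Write y = a^k, 1 ≤ k ≤ p.
Consider xy^0z = xz = a^{p-k} b^p. Since k ≥ 1, the a-count p-k is less than p, so i ≥ j fails; thus xz ∉ L.
This contradicts the pumping lemma, so L is not regular.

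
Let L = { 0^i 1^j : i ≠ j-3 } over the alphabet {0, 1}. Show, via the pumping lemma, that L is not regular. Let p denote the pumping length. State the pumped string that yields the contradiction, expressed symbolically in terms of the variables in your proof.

0^{p+p!} 1^{p+p!+3}

Assume L is regular; let p be its pumping constant.
Choose w = 0^p 1^{p+p!+3}. Since p ≠ (p+p!+3)-3 = p+p!, w ∈ L; and |w| ≥ p.
The pumping lemma gives a decomposition w = xyz where |xy| ≤ p and |y| > 0.
The first p characters of w are 0's, so xy (and hence y) consists only of 0's. Write y = 0^k, 1 ≤ k ≤ p.
Since 1 ≤ k ≤ p, k divides p!; set t = 1 + p!/k. Then xy^t z has p + (p!/k)·k = p + p! copies of 0. Now the 0-count is p+p! and (1-count)-3 = (p+p!+3)-3 = p+p!, so i ≠ j-3 fails. So xy^t z = 0^{p+p!} 1^{p+p!+3} ∉ L.
This contradicts the pumping lemma, so L is not regular.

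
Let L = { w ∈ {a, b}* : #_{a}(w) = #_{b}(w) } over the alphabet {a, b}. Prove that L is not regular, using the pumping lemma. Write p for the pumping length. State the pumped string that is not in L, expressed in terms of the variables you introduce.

Suppose for contradiction that L is regular, and let p be the pumping length.
Choose w = a^p b^p ∈ L with |w| = 2p ≥ p.
Write w = xyz as guaranteed by the lemma, with |xy| ≤ p and |y| > 0.
The first p characters of w are a's, so xy (and hence y) consists only of a's. Write y = a^k, 1 ≤ k ≤ p.
Pump with i = 2: xy^2z = a^{p+k} b^p has p+k occurrences of a but only p of b. Since k ≥ 1 the counts differ, so xy^2z ∉ L.
This contradicts the pumping lemma, so L is not regular.

a^{p+k} b^p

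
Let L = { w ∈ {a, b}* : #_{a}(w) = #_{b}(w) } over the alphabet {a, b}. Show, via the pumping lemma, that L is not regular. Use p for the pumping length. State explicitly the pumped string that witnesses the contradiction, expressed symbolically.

a^{p+k} b^p

Assume L is regular; let p be its pumping constant.
Choose w = a^p b^p ∈ L with |w| = 2p ≥ p.
By the pumping lemma, w = xyz with |xy| ≤ p and y is nonempty.
Because |xy| ≤ p and w begins with p copies of a, we have y = a^k with 1 ≤ k ≤ p.
Pump with i = 2: xy^2z = a^{p+k} b^p has p+k occurrences of a but only p of b. Since k ≥ 1 the counts differ, so xy^2z ∉ L.
This is a contradiction; hence L is not regular.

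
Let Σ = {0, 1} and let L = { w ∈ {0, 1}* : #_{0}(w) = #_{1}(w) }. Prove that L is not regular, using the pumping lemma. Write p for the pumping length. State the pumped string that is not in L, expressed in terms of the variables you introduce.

Suppose for contradiction that L is regular, and let p be the pumping length.
Choose w = 0^p 1^p ∈ L with |w| = 2p ≥ p.
The pumping lemma gives a decomposition w = xyz where |xy| ≤ p and y is nonempty.
The first p characters of w are 0's, so xy (and hence y) consists only of 0's. Write y = 0^k, 1 ≤ k ≤ p.
Pump with i = 2: xy^2z = 0^{p+k} 1^p has p+k occurrences of 0 but only p of 1. Since k ≥ 1 the counts differ, so xy^2z ∉ L.
This contradicts the pumping lemma, so L is not regular.

0^{p+k} 1^p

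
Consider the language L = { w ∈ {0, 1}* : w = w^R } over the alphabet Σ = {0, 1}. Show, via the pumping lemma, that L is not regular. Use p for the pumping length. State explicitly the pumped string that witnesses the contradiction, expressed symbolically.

0^{p+k} 1 0^p

Assume L is regular; let p be its pumping constant.
Take w = 0^p 1 0^p, a palindrome of length 2p+1 ≥ p.
By the pumping lemma, w = xyz with |xy| ≤ p and |y| > 0.
Because |xy| ≤ p and w begins with p copies of 0, we have y = 0^k with 1 ≤ k ≤ p.
Pump with i = 2: xy^2z = 0^{p+k} 1 0^p. Its reverse is 0^p 1 0^{p+k}, which differs from xy^2z since k ≥ 1. So xy^2z is not a palindrome and xy^2z ∉ L.
This is a contradiction; hence L is not regular.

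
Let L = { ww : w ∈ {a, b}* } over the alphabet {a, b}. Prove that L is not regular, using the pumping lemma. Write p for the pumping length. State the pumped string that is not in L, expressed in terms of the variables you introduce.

Assume L is regular. Let p be the pumping length given by the pumping lemma.
Take w = a^p b^p a^p b^p = uu where u = a^pb^p; then w ∈ L and |w| = 4p ≥ p.
By the pumping lemma, w = xyz with |xy| ≤ p and |y| > 0.
The first p characters of w are a's, so xy (and hence y) consists only of a's. Write y = a^k, 1 ≤ k ≤ p.
Pump with i = 2: xy^2z = a^{p+k} b^p a^p b^p, of length 4p+k. Suppose this equals vv. The string starts with a and ends with b, so v does too; thus the boundary between the two copies of v is a b→a transition. There is exactly one such transition, at position 2p+k, so |v| = 2p+k and |vv| = 4p+2k ≠ 4p+k since k ≥ 1. So xy^2z ∉ L.
This is a contradiction; hence L is not regular.

a^{p+k} b^p a^p b^p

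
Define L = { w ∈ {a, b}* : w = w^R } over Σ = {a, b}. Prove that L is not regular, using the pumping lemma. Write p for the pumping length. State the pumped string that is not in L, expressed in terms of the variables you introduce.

Assume L is regular. Let p be the pumping length given by the pumping lemma.
Take w = a^p b a^p, a palindrome of length 2p+1 ≥ p.
Write w = xyz as guaranteed by the lemma, with |xy| ≤ p and |y| ≥ 1.
Because |xy| ≤ p and w begins with p copies of a, we have y = a^k with 1 ≤ k ≤ p.
Pump with i = 2: xy^2z = a^{p+k} b a^p. Its reverse is a^p b a^{p+k}, which differs from xy^2z since k ≥ 1. So xy^2z is not a palindrome and xy^2z ∉ L.
This is a contradiction; hence L is not regular.

a^{p+k} b a^p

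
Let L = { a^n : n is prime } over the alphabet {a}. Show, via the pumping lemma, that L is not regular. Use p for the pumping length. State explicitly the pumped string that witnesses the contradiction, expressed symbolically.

Toward a contradiction, assume L is regular with pumping length p.
Let q be a prime with q ≥ p+2 (infinitely many primes exist), and take w = a^q ∈ L with |w| = q ≥ p.
Write w = xyz as guaranteed by the lemma, with |xy| ≤ p and |y| ≥ 1.
Then y = a^k for some k with 1 ≤ k ≤ p.
Since 1 ≤ k ≤ p, |xz| = q-k. Pump with i = q+1: |xy^{q+1}z| = (q-k)+(q+1)k = q+qk = q(1+k), which is composite (both factors ≥ 2). So xy^{q+1}z = a^{q(1+k)} ∉ L.
This is a contradiction; hence L is not regular.

a^{q(1+k)}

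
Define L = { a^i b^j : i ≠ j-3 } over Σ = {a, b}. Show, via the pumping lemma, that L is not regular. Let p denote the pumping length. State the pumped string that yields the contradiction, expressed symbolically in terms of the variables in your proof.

Assume L is regular. Let p be the pumping length given by the pumping lemma.
Choose w = a^p b^{p+p!+3}. Since p ≠ (p+p!+3)-3 = p+p!, w ∈ L; and |w| ≥ p.
By the pumping lemma, w = xyz with |xy| ≤ p and |y| ≥ 1.
The first p characters of w are a's, so xy (and hence y) consists only of a's. Write y = a^k, 1 ≤ k ≤ p.
Since 1 ≤ k ≤ p, k divides p!; set t = 1 + p!/k. Then xy^t z has p + (p!/k)·k = p + p! copies of a. Now the a-count is p+p! and (b-count)-3 = (p+p!+3)-3 = p+p!, so i ≠ j-3 fails. So xy^t z = a^{p+p!} b^{p+p!+3} ∉ L.
Contradiction. Therefore L is not regular.

a^{p+p!} b^{p+p!+3}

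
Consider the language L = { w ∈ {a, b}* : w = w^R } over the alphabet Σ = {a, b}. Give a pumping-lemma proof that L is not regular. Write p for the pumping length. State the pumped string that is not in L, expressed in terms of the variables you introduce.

a^{p+k} b a^p

Assume L is regular. Let p be the pumping length given by the pumping lemma.
Take w = a^p b a^p, a palindrome of length 2p+1 ≥ p.
The pumping lemma gives a decomposition w = xyz where |xy| ≤ p and |y| > 0.
The first p characters of w are a's, so xy (and hence y) consists only of a's. Write y = a^k, 1 ≤ k ≤ p.
Pump with i = 2: xy^2z = a^{p+k} b a^p. Its reverse is a^p b a^{p+k}, which differs from xy^2z since k ≥ 1. So xy^2z is not a palindrome and xy^2z ∉ L.
This contradicts the pumping lemma, so L is not regular.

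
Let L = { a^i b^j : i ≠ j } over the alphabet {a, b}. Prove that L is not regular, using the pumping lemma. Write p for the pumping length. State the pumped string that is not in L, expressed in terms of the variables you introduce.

a^{p+p!} b^{p+p!}

Suppose for contradiction that L is regular, and let p be the pumping length.
Choose w = a^p b^{p+p!}. Since p ≠ p+p!, w ∈ L; and |w| ≥ p.
By the pumping lemma, w = xyz with |xy| ≤ p and y is nonempty.
The first p characters of w are a's, so xy (and hence y) consists only of a's. Write y = a^k, 1 ≤ k ≤ p.
Since 1 ≤ k ≤ p, k divides p!; set t = 1 + p!/k. Then xy^t z has p + (p!/k)·k = p + p! copies of a. Now the a-count equals the b-count, so i ≠ j fails. So xy^t z = a^{p+p!} b^{p+p!} ∉ L.
This contradicts the pumping lemma, so L is not regular.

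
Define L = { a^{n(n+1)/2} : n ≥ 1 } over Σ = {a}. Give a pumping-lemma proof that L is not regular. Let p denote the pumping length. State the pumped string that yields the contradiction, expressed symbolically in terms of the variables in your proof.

a^{p(p+1)/2+k}

Suppose for contradiction that L is regular, and let p be the pumping length.
Take w = a^{p(p+1)/2} ∈ L with |w| = p(p+1)/2 ≥ p.
The pumping lemma gives a decomposition w = xyz where |xy| ≤ p and y is nonempty.
Then y = a^k for some k with 1 ≤ k ≤ p.
Pump with i = 2: xy^2z = a^{p(p+1)/2+k}. Since 1 ≤ k ≤ p, p(p+1)/2 < p(p+1)/2+k ≤ p(p+1)/2+p < (p+1)(p+2)/2, so p(p+1)/2+k is strictly between consecutive triangular numbers. So xy^2z ∉ L.
Contradiction. Therefore L is not regular.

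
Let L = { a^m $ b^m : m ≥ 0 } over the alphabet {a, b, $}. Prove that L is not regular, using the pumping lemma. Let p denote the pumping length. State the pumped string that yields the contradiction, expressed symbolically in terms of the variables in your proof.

Assume L is regular. Let p be the pumping length given by the pumping lemma.
Take w = a^p $ b^p ∈ L with |w| = 2p+1 ≥ p.
Write w = xyz as guaranteed by the lemma, with |xy| ≤ p and |y| > 0.
Because |xy| ≤ p and w begins with p copies of a, we have y = a^k with 1 ≤ k ≤ p.
Pump with i = 2: xy^2z = a^{p+k} $ b^p, which would require p+k = p. But k ≥ 1, so xy^2z ∉ L.
This is a contradiction; hence L is not regular.

a^{p+k} $ b^p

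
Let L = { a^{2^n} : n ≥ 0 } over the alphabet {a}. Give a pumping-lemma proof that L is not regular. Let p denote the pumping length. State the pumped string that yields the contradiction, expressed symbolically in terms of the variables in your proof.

a^{2^p+k}

Assume L is regular; let p be its pumping constant.
Take w = a^{2^p} ∈ L with |w| = 2^p ≥ p.
Write w = xyz as guaranteed by the lemma, with |xy| ≤ p and y is nonempty.
Then y = a^k for some k with 1 ≤ k ≤ p.
Pump with i = 2: xy^2z = a^{2^p+k}. Since 1 ≤ k ≤ p < 2^p, we have 2^p < 2^p+k < 2^{p+1}, so 2^p+k is not a power of 2. So xy^2z ∉ L.
This is a contradiction; hence L is not regular.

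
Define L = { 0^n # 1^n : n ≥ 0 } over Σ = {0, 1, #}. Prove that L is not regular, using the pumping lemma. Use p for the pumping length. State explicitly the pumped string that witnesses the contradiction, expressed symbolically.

Assume L is regular; let p be its pumping constant.
Take w = 0^p # 1^p ∈ L with |w| = 2p+1 ≥ p.
By the pumping lemma, w = xyz with |xy| ≤ p and y is nonempty.
Because |xy| ≤ p and w begins with p copies of 0, we have y = 0^k with 1 ≤ k ≤ p.
Pump with i = 2: xy^2z = 0^{p+k} # 1^p, which would require p+k = p. But k ≥ 1, so xy^2z ∉ L.
Contradiction. Therefore L is not regular.

0^{p+k} # 1^p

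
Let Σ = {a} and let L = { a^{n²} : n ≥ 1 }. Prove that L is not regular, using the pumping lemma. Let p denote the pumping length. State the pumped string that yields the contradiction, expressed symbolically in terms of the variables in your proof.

Suppose for contradiction that L is regular, and let p be the pumping length.
Take w = a^{p²} ∈ L with |w| = p² ≥ p.
Write w = xyz as guaranteed by the lemma, with |xy| ≤ p and y is nonempty.
Then y = a^k for some k with 1 ≤ k ≤ p.
Pump with i = 2: xy^2z = a^{p²+k}. Since 1 ≤ k ≤ p, p² < p²+k ≤ p²+p < (p+1)², so p²+k lies strictly between consecutive squares and is not a perfect square. So xy^2z ∉ L.
This is a contradiction; hence L is not regular.

a^{p²+k}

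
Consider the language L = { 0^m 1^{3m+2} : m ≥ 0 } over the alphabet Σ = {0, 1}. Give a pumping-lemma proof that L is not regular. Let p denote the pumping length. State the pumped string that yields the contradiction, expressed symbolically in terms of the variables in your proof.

0^{p+k} 1^{3p+2}

Suppose for contradiction that L is regular, and let p be the pumping length.
Take w = 0^p 1^{3p+2}. Then w ∈ L and |w| = 4p+2 ≥ p.
By the pumping lemma, w = xyz with |xy| ≤ p and |y| ≥ 1.
Because |xy| ≤ p and w begins with p copies of 0, we have y = 0^k with 1 ≤ k ≤ p.
Pump with i = 2: xy^2z = 0^{p+k} 1^{3p+2}. For this to lie in L we would need 3p+2 = 3(p+k)+2, which forces k = 0. But k ≥ 1, so xy^2z ∉ L.
This is a contradiction; hence L is not regular.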